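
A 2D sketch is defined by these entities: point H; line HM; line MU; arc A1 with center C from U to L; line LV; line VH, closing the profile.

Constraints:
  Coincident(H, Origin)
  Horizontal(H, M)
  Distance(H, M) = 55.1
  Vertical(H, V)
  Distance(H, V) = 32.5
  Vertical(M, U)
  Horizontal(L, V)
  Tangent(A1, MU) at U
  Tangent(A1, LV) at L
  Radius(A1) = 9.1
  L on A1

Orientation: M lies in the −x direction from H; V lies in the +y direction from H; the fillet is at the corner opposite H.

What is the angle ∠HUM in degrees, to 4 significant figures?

66.99°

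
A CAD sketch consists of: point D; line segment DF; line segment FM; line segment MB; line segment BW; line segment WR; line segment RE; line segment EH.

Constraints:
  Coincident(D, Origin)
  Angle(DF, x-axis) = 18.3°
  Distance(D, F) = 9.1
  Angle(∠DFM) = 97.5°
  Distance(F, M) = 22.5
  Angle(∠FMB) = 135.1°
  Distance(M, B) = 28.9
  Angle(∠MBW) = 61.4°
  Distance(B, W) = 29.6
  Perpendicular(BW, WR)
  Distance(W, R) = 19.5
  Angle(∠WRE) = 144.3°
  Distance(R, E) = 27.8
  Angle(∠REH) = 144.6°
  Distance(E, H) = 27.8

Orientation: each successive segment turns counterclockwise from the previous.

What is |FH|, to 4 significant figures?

52.05

D is at the origin; DF runs at 18.3° with length 9.1, so F = (8.640, 2.857). ∠DFM = 97.5° gives FM at 100.8° from the x-axis; with |FM| = 22.5, M = (4.424, 24.96). ∠FMB = 135.1° gives MB at 145.7° from the x-axis; with |MB| = 28.9, B = (-19.45, 41.24). ∠MBW = 61.4° gives BW at -95.70° from the x-axis; with |BW| = 29.6, W = (-22.39, 11.79). The perpendicularity gives WR at right angles to BW, so WR runs at -5.700°; with |WR| = 19.5, R = (-2.987, 9.854). ∠WRE = 144.3° gives RE at 30.00° from the x-axis; with |RE| = 27.8, E = (21.09, 23.75). ∠REH = 144.6° gives EH at 65.40° from the x-axis; with |EH| = 27.8, H = (32.66, 49.03). Then |FH| = |H − F| = 52.05.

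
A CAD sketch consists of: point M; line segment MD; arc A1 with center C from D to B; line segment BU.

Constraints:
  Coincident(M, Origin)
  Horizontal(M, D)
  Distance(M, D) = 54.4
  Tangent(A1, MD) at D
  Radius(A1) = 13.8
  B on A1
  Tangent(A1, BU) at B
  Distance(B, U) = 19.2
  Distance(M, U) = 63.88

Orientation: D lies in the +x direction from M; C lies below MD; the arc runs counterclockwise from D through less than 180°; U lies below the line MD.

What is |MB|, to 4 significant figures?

47.13

M is at the origin; M and D share the same y with |MD| = 54.4 and D on the +x side, so D = (54.40, 0.000). Tangency of A1 to MD means the radius CD is perpendicular to MD, so C = D + (0, -13.8) = (54.40, -13.80). Since CB ⟂ BU (tangency), |CU| = √(13.8² + 19.2²) = 23.64 regardless of where B sits on A1. So U lies on both circle(M, 63.88) and circle(C, 23.64); the below-MD intersection is U = (51.85, -37.31). B is the foot of the tangent from U: B = (42.39, -20.60).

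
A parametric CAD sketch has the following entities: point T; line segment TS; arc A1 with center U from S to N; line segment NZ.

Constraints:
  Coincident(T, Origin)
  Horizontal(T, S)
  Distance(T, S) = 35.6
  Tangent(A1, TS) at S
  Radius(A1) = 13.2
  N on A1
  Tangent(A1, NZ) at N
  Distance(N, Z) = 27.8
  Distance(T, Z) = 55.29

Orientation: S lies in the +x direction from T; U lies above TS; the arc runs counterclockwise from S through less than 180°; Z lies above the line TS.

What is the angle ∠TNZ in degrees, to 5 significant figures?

83.480°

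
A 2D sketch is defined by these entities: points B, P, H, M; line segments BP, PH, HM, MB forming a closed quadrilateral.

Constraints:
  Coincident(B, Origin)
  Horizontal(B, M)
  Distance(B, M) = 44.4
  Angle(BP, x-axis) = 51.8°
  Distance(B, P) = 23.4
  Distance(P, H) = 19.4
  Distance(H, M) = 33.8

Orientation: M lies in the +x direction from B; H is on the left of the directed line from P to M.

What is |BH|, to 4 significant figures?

42.51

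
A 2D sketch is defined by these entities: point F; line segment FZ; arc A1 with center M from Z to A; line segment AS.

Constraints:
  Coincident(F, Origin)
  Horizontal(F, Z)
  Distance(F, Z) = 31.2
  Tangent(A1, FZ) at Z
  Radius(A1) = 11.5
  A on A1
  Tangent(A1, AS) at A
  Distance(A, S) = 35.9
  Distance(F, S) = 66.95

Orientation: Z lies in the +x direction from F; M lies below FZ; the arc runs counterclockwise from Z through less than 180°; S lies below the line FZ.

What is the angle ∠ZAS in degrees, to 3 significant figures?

111°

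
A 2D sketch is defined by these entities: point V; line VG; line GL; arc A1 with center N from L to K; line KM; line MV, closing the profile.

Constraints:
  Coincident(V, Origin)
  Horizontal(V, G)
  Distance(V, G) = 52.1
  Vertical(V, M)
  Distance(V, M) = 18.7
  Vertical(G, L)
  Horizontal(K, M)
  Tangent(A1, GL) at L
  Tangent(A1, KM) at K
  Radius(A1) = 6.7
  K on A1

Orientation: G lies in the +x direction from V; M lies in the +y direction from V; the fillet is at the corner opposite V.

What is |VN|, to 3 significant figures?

47.0

VM is vertical with |VM| = 18.7 and M on the +y side, so M = (0.00, 18.7). The virtual corner opposite V is at (52.1, 18.7). Tangency of A1 to GL means the radius NL is perpendicular to GL and A1 meets KM tangentially, so NK is at right angles to KM, with radius 6.7, so the center N sits 6.7 in from both sides at N = (45.4, 12.0). Then |VN| = |N − V| = 47.0.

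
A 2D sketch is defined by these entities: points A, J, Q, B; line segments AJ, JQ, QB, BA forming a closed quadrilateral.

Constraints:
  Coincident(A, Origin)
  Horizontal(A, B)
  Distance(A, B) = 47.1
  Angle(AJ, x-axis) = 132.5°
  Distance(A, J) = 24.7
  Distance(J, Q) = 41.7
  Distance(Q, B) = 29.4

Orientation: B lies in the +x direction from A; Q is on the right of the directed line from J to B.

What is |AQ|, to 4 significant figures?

18.72

Checks: |JQ| = 41.70 ✓; |QB| = 29.40 ✓.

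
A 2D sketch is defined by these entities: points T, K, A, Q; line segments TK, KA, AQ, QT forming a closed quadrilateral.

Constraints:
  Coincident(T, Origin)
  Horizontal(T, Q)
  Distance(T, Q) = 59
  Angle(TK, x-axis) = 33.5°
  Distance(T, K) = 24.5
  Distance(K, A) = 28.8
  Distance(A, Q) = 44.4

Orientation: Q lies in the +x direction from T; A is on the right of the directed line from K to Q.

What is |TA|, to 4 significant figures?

22.92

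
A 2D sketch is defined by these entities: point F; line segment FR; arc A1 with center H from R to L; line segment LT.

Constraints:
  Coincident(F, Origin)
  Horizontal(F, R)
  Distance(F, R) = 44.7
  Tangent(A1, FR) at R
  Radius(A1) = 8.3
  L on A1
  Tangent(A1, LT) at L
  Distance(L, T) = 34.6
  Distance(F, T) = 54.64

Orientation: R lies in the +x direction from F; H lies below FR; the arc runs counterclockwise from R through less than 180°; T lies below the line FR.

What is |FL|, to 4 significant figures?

37.25

F is at the origin; F and R share the same y with |FR| = 44.7 and R on the +x side, so R = (44.70, 0.000). Since A1 is tangent to FR there, HR ⟂ FR, so H = R + (0, -8.3) = (44.70, -8.300). Since HL ⟂ LT (tangency), |HT| = √(8.3² + 34.6²) = 35.58 regardless of where L sits on A1. So T lies on both circle(F, 54.64) and circle(H, 35.58); the below-FR intersection is T = (34.48, -42.38). L is the foot of the tangent from T: L = (36.41, -7.837).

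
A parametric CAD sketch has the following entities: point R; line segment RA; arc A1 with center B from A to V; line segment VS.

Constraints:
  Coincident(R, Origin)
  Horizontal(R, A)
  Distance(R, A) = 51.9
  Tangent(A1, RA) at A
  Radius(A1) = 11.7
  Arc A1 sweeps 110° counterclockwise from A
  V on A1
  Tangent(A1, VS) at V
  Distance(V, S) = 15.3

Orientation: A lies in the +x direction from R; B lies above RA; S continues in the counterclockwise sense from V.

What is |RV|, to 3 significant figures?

64.8

R is at the origin; RA is horizontal with |RA| = 51.9 and A on the +x side, so A = (51.9, 0.00). Since A1 is tangent to RA there, BA ⟂ RA, so B = A + (0, 11.7) = (51.9, 11.7). On A1, A sits at bearing -90° from B; a 110° counterclockwise sweep puts V at bearing 20°, so V = B + 11.7·(cos 20°, sin 20°) = (62.9, 15.7). Then |RV| = |V − R| = 64.8.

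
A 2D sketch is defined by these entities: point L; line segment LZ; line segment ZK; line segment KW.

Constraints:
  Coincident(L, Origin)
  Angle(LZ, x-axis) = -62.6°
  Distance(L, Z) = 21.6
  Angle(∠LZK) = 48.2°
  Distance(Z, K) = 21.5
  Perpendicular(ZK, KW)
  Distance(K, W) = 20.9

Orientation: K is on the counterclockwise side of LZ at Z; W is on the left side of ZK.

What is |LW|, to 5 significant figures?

8.5714

∠LZK = 48.2°, so ZK runs at -62.6° + (180° − 48.2°) = 69.200° from the x-axis; with |ZK| = 21.5, K = Z + 21.5·(cos 69.200°, sin 69.200°) = (17.575, 0.92194). ZK is perpendicular to KW; with |KW| = 20.9 on the left of ZK, W = K + 20.9·(-0.93483, 0.35511) = (-1.9627, 8.3437). Then |LW| = |W − L| = 8.5714.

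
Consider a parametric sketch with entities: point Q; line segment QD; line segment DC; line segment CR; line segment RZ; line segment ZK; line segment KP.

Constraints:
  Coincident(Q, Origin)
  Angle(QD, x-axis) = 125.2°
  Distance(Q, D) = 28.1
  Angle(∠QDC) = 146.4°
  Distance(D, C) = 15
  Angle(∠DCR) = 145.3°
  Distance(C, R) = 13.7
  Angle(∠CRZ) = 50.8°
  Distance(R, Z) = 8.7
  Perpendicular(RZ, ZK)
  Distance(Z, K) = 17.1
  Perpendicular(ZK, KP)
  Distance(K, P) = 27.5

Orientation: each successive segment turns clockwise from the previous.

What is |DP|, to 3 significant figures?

41.9

RZ is perpendicular to ZK, so ZK runs at -162°; with |ZK| = 17.1, K = (-22.8, 35.9). ZK ⟂ KP, so KP runs at 108°; with |KP| = 27.5, P = (-31.1, 62.1). Then |DP| = |P − D| = 41.9.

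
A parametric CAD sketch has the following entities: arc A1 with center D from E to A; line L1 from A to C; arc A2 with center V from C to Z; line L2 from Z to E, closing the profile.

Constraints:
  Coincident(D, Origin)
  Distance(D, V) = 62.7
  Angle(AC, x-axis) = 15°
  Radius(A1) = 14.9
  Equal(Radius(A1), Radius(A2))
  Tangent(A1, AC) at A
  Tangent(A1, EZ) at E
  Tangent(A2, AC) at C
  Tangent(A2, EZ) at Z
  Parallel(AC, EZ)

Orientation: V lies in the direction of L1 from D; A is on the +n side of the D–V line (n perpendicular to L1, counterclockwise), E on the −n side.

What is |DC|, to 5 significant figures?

64.446

Tangency of A1 to both parallel lines with radius 14.9 puts A and E at D ± 14.9·n: A = (-3.8564, 14.392), E = (3.8564, -14.392). Equal radii place C and Z the same way about V: C = V + 14.9·n = (56.707, 30.620), Z = V − 14.9·n = (64.420, 1.8357). Then |DC| = |C − D| = 64.446.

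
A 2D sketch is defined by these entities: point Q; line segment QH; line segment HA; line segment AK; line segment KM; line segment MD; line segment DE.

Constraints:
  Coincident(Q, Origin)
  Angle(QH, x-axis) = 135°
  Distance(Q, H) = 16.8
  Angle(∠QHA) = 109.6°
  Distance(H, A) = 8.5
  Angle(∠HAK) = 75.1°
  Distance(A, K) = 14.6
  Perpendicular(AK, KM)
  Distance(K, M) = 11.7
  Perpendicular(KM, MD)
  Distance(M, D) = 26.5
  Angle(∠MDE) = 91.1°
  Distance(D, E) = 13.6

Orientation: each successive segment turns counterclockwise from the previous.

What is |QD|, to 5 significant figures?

30.901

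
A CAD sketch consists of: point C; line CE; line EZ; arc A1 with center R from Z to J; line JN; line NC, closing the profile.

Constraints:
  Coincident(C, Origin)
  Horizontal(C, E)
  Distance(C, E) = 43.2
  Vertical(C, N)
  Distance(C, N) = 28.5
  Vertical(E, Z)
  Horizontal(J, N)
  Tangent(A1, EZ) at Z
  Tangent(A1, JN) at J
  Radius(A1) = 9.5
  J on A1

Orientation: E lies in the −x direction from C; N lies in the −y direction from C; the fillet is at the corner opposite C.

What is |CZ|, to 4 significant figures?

47.19

C is at the origin; C and E share the same y with |CE| = 43.2 and E on the −x side, so E = (-43.20, 0.000). C and N share the same x with |CN| = 28.5 and N on the −y side, so N = (0.000, -28.50). The virtual corner opposite C is at (-43.20, -28.50). Tangency of A1 to EZ means the radius RZ is perpendicular to EZ and the tangent condition forces RJ to be normal to JN, with radius 9.5, so the center R sits 9.5 in from both sides at R = (-33.70, -19.00). That places the tangent points at Z = (-43.20, -19.00) on EZ and J = (-33.70, -28.50) on JN. Then |CZ| = |Z − C| = 47.19.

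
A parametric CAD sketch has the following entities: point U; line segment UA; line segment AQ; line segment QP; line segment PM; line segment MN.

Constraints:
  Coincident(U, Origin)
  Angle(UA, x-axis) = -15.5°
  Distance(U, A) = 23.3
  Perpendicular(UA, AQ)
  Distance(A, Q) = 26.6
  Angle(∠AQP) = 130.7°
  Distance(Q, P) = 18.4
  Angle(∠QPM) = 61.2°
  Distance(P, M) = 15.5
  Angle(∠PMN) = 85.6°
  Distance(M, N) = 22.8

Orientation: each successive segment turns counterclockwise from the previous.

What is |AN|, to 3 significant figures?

21.2

∠QPM = 61.2° gives PM at -117° from the x-axis; with |PM| = 15.5, M = (12.2, 20.9). ∠PMN = 85.6° gives MN at -23.0° from the x-axis; with |MN| = 22.8, N = (33.2, 12.0). Then |AN| = |N − A| = 21.2.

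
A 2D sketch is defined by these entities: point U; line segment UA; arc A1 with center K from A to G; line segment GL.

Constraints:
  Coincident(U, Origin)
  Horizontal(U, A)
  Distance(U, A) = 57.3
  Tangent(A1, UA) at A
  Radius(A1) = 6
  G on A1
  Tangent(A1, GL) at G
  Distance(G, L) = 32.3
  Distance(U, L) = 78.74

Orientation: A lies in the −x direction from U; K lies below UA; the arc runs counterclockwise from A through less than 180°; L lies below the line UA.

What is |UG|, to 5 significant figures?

63.350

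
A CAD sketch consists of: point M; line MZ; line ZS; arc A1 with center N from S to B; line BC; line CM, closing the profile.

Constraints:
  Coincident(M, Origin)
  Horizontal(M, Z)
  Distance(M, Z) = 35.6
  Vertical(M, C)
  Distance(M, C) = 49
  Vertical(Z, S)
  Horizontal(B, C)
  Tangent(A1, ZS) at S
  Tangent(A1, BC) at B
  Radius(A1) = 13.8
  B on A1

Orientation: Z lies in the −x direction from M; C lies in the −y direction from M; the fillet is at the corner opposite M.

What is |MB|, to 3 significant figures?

53.6

M is at the origin; MZ is horizontal with |MZ| = 35.6 and Z on the −x side, so Z = (-35.6, 0.00). MC is vertical with |MC| = 49.0 and C on the −y side, so C = (0.00, -49.0). The virtual corner opposite M is at (-35.6, -49.0). A1 meets ZS tangentially, so NS is at right angles to ZS and A1 meets BC tangentially, so NB is at right angles to BC, with radius 13.8, so the center N sits 13.8 in from both sides at N = (-21.8, -35.2). That places the tangent points at S = (-35.6, -35.2) on ZS and B = (-21.8, -49.0) on BC. Then |MB| = |B − M| = 53.6.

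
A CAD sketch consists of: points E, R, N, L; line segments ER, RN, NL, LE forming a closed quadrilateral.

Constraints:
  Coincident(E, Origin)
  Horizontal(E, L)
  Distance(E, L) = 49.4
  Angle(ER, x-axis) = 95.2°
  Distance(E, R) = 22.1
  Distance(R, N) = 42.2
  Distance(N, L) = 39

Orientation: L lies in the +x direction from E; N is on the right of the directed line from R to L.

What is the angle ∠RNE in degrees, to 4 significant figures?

17.44°

Checks: |RN| = 42.20 ✓; |NL| = 39.00 ✓.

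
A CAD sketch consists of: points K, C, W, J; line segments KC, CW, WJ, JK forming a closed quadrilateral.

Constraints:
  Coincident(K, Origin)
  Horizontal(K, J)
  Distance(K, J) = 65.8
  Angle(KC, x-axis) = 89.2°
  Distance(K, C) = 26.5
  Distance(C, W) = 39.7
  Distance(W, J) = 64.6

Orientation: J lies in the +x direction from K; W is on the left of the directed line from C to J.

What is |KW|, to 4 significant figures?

61.06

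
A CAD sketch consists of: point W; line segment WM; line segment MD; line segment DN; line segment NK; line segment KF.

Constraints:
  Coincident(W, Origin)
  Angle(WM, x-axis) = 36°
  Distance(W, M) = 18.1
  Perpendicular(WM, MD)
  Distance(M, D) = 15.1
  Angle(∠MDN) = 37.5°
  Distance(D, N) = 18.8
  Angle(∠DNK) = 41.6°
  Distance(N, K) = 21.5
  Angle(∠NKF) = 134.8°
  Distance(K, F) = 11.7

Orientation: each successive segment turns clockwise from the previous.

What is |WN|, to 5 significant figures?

6.6579

WM ⟂ MD, so MD runs at -54.000°; with |MD| = 15.1, D = (23.519, -1.5772). ∠MDN = 37.5° gives DN at 163.50° from the x-axis; with |DN| = 18.8, N = (5.4930, 3.7622). Then |WN| = |N − W| = 6.6579.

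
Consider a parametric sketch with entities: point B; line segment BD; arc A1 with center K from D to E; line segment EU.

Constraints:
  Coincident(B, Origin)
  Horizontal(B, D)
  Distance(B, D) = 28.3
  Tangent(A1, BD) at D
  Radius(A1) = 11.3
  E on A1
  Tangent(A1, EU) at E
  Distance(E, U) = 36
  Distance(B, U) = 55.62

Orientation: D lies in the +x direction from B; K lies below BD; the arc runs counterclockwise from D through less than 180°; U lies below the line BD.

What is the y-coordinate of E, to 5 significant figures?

-14.123

Checks: |KE| = 11.30 ✓; ∠(KE, EU) = 90.00° ✓; |EU| = 36.00 ✓; |BU| = 55.62 ✓.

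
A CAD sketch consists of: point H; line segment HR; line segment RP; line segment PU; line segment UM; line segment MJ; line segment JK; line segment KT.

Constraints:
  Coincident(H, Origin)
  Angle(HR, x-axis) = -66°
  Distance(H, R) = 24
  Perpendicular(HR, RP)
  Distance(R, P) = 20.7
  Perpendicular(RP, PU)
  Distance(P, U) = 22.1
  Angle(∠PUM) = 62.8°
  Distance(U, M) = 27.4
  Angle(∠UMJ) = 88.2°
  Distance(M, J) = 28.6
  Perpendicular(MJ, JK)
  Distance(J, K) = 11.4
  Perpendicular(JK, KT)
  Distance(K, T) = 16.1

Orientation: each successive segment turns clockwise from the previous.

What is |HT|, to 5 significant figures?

23.367

H is at the origin; HR runs at -66.0° with length 24.0, so R = (9.7617, -21.925). HR is perpendicular to RP, so RP runs at -156.00°; with |RP| = 20.7, P = (-9.1487, -30.345). The perpendicularity gives PU at right angles to RP, so PU runs at 114.00°; with |PU| = 22.1, U = (-18.138, -10.155). ∠PUM = 62.8° gives UM at -3.2000° from the x-axis; with |UM| = 27.4, M = (9.2197, -11.685). ∠UMJ = 88.2° gives MJ at -95.000° from the x-axis; with |MJ| = 28.6, J = (6.7270, -40.176). MJ ⟂ JK, so JK runs at 175.00°; with |JK| = 11.4, K = (-4.6296, -39.182). JK is perpendicular to KT, so KT runs at 85.000°; with |KT| = 16.1, T = (-3.2264, -23.144). Then |HT| = |T − H| = 23.367.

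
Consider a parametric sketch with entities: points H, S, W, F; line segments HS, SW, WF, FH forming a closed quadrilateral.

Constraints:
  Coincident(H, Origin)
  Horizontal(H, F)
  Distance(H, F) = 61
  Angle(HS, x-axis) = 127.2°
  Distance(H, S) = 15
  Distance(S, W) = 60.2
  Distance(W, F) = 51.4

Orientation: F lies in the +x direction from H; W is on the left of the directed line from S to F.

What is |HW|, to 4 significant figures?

61.60

Checks: |SW| = 60.20 ✓; |WF| = 51.40 ✓.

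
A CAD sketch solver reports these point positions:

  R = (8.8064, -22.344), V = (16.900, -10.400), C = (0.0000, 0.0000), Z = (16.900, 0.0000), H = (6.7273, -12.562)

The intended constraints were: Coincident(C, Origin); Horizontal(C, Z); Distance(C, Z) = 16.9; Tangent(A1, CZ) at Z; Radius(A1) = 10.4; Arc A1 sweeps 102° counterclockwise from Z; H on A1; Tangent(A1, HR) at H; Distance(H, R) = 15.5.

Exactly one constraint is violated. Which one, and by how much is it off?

Distance(H, R) = 15.5 — off by 5.50.

C = (0.00, 0.00) ✓; C.y = 0.00, Z.y = 0.00 ✓; |CZ| = 16.90 ✓; ∠(VZ, ZC) = 90.00° ✓; |VZ| = 10.40 ✓; bearing(V→H) − bearing(V→Z) = 102.0° ✓; |VH| = 10.40 ✓; ∠(VH, HR) = 90.00° ✓; |HR| = 10.00 ✗.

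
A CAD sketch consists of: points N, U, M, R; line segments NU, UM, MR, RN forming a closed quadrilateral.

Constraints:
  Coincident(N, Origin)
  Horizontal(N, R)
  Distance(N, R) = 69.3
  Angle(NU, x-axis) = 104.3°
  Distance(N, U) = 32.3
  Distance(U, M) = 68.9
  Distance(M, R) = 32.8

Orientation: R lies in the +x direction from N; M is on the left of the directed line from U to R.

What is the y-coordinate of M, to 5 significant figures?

31.712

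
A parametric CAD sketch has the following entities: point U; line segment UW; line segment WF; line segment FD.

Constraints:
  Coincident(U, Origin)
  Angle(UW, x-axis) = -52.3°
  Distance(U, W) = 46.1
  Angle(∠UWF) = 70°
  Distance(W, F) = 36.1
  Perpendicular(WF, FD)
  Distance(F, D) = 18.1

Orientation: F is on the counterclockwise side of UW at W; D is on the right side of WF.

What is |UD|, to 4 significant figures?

64.70

U is at the origin; UW runs at -52.3° with length 46.1, so W = 46.1·(cos -52.3°, sin -52.3°) = (28.19, -36.48). ∠UWF = 70.0°, so WF runs at -52.3° + (180° − 70.0°) = 57.70° from the x-axis; with |WF| = 36.1, F = W + 36.1·(cos 57.70°, sin 57.70°) = (47.48, -5.961). WF is perpendicular to FD; with |FD| = 18.1 on the right of WF, D = F + 18.1·(0.8453, -0.5344) = (62.78, -15.63). Then |UD| = |D − U| = 64.70.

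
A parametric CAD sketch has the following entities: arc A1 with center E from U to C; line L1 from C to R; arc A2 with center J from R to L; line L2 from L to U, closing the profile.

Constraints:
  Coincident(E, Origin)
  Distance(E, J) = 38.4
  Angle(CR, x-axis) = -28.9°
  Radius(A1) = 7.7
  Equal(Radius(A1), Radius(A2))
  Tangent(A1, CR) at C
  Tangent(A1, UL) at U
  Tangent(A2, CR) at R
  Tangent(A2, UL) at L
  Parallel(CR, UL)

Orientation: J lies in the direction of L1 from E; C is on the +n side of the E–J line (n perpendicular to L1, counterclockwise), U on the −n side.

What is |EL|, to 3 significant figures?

39.2

Tangency of A1 to both parallel lines with radius 7.7 puts C and U at E ± 7.7·n: C = (3.72, 6.74), U = (-3.72, -6.74). Equal radii place R and L the same way about J: R = J + 7.7·n = (37.3, -11.8), L = J − 7.7·n = (29.9, -25.3). Then |EL| = |L − E| = 39.2.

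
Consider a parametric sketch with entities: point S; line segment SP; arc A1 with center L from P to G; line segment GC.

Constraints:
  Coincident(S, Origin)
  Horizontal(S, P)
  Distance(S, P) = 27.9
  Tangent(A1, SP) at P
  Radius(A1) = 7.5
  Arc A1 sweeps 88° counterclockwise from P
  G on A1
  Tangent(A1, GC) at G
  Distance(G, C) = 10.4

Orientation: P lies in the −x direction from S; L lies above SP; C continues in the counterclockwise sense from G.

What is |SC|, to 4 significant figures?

26.69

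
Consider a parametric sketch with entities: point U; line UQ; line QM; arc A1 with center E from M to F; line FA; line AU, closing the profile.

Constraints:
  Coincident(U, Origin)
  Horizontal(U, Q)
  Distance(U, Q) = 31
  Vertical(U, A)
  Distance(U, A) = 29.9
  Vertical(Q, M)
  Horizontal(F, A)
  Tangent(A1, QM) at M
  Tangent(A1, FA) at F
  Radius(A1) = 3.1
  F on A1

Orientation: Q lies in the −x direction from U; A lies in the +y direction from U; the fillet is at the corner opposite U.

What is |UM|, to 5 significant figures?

40.979

The virtual corner opposite U is at (-31.000, 29.900). Tangency of A1 to QM means the radius EM is perpendicular to QM and the tangent condition forces EF to be normal to FA, with radius 3.1, so the center E sits 3.1 in from both sides at E = (-27.900, 26.800). That places the tangent points at M = (-31.000, 26.800) on QM and F = (-27.900, 29.900) on FA. Then |UM| = |M − U| = 40.979.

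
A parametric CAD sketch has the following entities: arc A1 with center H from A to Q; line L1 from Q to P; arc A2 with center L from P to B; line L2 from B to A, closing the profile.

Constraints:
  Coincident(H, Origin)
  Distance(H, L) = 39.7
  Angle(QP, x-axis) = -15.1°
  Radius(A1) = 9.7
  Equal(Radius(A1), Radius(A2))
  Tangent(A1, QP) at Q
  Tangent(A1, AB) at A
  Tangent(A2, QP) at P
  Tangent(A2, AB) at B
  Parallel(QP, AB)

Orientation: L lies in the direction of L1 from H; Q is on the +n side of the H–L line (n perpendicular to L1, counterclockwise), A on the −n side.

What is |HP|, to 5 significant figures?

40.868

The slot axis is L1's direction at -15.1°, so u = (cos -15.1°, sin -15.1°) = (0.96547, -0.26050) and n = (−sin -15.1°, cos -15.1°) = (0.26050, 0.96547). H is at the origin and L lies 39.7 along u from H, so L = 39.7·u = (38.329, -10.342). Tangency of A1 to both parallel lines with radius 9.7 puts Q and A at H ± 9.7·n: Q = (2.5269, 9.3651), A = (-2.5269, -9.3651). Equal radii place P and B the same way about L: P = L + 9.7·n = (40.856, -0.97694), B = L − 9.7·n = (35.802, -19.707). Then |HP| = |P − H| = 40.868.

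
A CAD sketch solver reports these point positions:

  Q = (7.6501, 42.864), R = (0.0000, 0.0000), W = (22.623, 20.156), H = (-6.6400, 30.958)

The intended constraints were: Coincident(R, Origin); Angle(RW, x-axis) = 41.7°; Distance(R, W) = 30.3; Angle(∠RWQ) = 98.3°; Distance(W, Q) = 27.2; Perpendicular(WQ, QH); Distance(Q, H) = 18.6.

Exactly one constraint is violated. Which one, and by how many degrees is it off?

Perpendicular(WQ, QH) — off by 6.40°.

R = (0.00, 0.00) ✓; RW at 41.70° ✓; |RW| = 30.30 ✓; ∠RWQ = 98.30° ✓; |WQ| = 27.20 ✓; ∠(WQ, QH) = 96.40° ✗; |QH| = 18.60 ✓.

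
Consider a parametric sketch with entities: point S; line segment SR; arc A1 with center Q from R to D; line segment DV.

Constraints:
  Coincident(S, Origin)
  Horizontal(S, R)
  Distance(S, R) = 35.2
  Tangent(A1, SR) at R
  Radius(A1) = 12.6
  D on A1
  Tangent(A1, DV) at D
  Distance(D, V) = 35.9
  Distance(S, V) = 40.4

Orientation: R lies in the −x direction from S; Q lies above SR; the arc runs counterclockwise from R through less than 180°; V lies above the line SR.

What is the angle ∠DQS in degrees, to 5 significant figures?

5.9024°

S is at the origin; SR is horizontal with |SR| = 35.2 and R on the −x side, so R = (-35.200, 0.0000). Since A1 is tangent to SR there, QR ⟂ SR, so Q = R + (0, 12.6) = (-35.200, 12.600). Since QD ⟂ DV (tangency), |QV| = √(12.6² + 35.9²) = 38.047 regardless of where D sits on A1. So V lies on both circle(S, 40.4) and circle(Q, 38.047); the above-SR intersection is V = (-8.3262, 39.533). D is the foot of the tangent from V: D = (-23.837, 7.1562).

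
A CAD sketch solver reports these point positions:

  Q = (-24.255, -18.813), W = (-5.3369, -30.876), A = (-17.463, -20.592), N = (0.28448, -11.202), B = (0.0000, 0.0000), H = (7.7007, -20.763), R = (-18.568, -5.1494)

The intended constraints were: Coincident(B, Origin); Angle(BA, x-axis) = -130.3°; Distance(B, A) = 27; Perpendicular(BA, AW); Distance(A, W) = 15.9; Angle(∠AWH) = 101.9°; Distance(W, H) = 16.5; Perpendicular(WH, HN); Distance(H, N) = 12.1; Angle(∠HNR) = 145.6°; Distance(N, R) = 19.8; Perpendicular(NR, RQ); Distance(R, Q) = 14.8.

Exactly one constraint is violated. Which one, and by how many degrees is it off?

Perpendicular(NR, RQ) — off by 4.80°.

B = (0.00, 0.00) ✓; BA at -130.3° ✓; |BA| = 27.00 ✓; ∠(BA, AW) = 90.00° ✓; |AW| = 15.90 ✓; ∠AWH = 101.9° ✓; |WH| = 16.50 ✓; ∠(WH, HN) = 90.00° ✓; |HN| = 12.10 ✓; ∠HNR = 145.6° ✓; |NR| = 19.80 ✓; ∠(NR, RQ) = 85.20° ✗; |RQ| = 14.80 ✓.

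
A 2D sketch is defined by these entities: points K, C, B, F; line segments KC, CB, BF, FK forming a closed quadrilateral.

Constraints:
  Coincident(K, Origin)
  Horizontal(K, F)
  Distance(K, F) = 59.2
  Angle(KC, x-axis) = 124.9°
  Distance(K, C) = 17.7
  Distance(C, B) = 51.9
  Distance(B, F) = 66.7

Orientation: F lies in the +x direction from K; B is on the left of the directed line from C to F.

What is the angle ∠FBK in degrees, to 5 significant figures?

55.592°

K is at the origin; KF is horizontal with |KF| = 59.2 and F in +x, so F = (59.2, 0). KC runs at 124.9° with |KC| = 17.7, so C = (-10.127, 14.517). B is determined by |CB| = 51.9 and |BF| = 66.7 together: it lies at the intersection of circle(C, 51.9) and circle(F, 66.7). With |CF| = 70.831, the foot of the radical line on CF is 23.025 from C and the perpendicular offset is √(51.9² − 23.025²) = 46.513. Taking the left-of-CF solution: B = (21.942, 55.324).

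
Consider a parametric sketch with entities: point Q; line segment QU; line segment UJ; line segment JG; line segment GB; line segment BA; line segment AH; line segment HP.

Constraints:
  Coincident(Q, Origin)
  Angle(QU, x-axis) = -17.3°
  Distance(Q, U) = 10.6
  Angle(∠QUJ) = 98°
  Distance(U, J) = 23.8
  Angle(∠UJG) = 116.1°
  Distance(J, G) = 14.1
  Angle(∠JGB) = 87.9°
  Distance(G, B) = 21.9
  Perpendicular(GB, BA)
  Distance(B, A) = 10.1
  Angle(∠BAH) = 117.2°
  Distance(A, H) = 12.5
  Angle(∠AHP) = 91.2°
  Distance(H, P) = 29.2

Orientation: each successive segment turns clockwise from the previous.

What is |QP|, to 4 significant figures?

39.59

Q is at the origin; QU runs at -17.3° with length 10.6, so U = (10.12, -3.152). ∠QUJ = 98.0° gives UJ at -99.30° from the x-axis; with |UJ| = 23.8, J = (6.274, -26.64). ∠UJG = 116.1° gives JG at -163.2° from the x-axis; with |JG| = 14.1, G = (-7.224, -30.71). ∠JGB = 87.9° gives GB at 104.7° from the x-axis; with |GB| = 21.9, B = (-12.78, -9.532). The perpendicularity gives BA at right angles to GB, so BA runs at 14.70°; with |BA| = 10.1, A = (-3.012, -6.969). ∠BAH = 117.2° gives AH at -48.10° from the x-axis; with |AH| = 12.5, H = (5.336, -16.27). ∠AHP = 91.2° gives HP at -136.9° from the x-axis; with |HP| = 29.2, P = (-15.98, -36.22). Then |QP| = |P − Q| = 39.59.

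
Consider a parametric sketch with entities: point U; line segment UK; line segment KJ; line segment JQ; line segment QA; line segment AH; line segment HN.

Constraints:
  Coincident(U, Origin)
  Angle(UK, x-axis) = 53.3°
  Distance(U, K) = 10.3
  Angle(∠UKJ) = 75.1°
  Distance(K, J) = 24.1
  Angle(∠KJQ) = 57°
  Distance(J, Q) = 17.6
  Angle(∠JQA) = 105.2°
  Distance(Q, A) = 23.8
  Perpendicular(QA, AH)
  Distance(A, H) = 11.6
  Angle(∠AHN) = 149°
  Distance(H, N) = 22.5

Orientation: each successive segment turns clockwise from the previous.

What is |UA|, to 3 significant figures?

11.1

U is at the origin; UK runs at 53.3° with length 10.3, so K = (6.16, 8.26). ∠UKJ = 75.1° gives KJ at -51.6° from the x-axis; with |KJ| = 24.1, J = (21.1, -10.6). ∠KJQ = 57.0° gives JQ at -175° from the x-axis; with |JQ| = 17.6, Q = (3.60, -12.3). ∠JQA = 105.2° gives QA at 111° from the x-axis; with |QA| = 23.8, A = (-4.77, 9.99). Then |UA| = |A − U| = 11.1.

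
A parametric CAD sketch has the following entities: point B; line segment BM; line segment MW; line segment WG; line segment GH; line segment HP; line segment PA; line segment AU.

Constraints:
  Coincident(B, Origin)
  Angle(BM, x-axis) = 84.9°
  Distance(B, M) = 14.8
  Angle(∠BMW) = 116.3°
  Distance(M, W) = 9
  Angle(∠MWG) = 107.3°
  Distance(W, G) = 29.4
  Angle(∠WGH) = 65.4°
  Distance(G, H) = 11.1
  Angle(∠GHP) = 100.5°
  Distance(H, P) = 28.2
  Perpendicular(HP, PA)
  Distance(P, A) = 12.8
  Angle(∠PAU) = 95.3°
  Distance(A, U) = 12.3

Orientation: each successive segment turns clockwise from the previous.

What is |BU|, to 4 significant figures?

26.52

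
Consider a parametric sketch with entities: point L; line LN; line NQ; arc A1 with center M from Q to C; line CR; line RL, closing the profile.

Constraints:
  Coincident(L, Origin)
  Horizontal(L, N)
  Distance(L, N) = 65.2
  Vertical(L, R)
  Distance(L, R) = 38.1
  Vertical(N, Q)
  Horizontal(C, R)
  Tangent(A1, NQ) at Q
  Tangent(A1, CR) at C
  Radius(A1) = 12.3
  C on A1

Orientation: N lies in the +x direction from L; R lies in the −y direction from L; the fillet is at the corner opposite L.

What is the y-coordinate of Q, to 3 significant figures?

-25.8

L is at the origin; L and N share the same y with |LN| = 65.2 and N on the +x side, so N = (65.2, 0.00). LR is vertical with |LR| = 38.1 and R on the −y side, so R = (0.00, -38.1). The virtual corner opposite L is at (65.2, -38.1). Tangency of A1 to NQ means the radius MQ is perpendicular to NQ and the tangent condition forces MC to be normal to CR, with radius 12.3, so the center M sits 12.3 in from both sides at M = (52.9, -25.8). That places the tangent points at Q = (65.2, -25.8) on NQ and C = (52.9, -38.1) on CR. So Q.y = -25.8.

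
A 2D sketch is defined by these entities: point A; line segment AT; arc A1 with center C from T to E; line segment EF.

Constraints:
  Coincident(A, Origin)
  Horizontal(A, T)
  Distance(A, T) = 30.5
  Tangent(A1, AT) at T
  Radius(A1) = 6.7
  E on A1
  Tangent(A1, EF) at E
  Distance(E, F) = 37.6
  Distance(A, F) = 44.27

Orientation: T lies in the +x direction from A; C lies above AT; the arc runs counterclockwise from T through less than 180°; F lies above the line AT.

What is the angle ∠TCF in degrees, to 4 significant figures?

156.1°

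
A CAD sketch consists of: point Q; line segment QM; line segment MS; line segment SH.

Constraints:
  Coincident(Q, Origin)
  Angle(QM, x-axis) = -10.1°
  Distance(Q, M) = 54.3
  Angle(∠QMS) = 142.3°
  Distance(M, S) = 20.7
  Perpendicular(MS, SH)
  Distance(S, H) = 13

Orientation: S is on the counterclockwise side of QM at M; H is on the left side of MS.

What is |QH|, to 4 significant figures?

66.79

∠QMS = 142.3°, so MS runs at -10.1° + (180° − 142.3°) = 27.60° from the x-axis; with |MS| = 20.7, S = M + 20.7·(cos 27.60°, sin 27.60°) = (71.80, 0.06781). The perpendicularity gives SH at right angles to MS; with |SH| = 13.0 on the left of MS, H = S + 13.0·(-0.4633, 0.8862) = (65.78, 11.59). Then |QH| = |H − Q| = 66.79.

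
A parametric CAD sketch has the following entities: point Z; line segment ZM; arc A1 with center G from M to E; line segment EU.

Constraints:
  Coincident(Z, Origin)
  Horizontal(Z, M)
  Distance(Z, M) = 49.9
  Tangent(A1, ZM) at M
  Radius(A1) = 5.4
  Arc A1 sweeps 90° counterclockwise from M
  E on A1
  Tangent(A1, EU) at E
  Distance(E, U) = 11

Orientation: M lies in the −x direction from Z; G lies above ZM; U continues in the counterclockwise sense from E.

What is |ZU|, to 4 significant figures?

47.43

Z is at the origin; Z and M share the same y with |ZM| = 49.9 and M on the −x side, so M = (-49.90, 0.000). Tangency of A1 to ZM means the radius GM is perpendicular to ZM, so G = M + (0, 5.4) = (-49.90, 5.400). On A1, M sits at bearing -90° from G; a 90° counterclockwise sweep puts E at bearing 0°, so E = G + 5.4·(cos 0°, sin 0°) = (-44.50, 5.400). The tangent condition forces GE to be normal to EU, so EU runs along (−sin 0°, cos 0°); with |EU| = 11.0, U = (-44.50, 16.40). Then |ZU| = |U − Z| = 47.43.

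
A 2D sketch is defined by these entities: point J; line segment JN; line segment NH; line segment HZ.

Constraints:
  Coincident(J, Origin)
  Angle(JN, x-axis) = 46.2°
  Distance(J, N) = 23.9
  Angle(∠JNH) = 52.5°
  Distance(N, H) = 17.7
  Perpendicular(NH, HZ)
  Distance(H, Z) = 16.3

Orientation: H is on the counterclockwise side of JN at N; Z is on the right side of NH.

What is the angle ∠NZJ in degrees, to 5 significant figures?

42.252°

∠JNH = 52.5°, so NH runs at 46.2° + (180° − 52.5°) = 173.70° from the x-axis; with |NH| = 17.7, H = N + 17.7·(cos 173.70°, sin 173.70°) = (-1.0509, 19.192). NH is perpendicular to HZ; with |HZ| = 16.3 on the right of NH, Z = H + 16.3·(0.10973, 0.99396) = (0.73778, 35.394). Then cos ∠NZJ = ZN·ZJ / (|ZN||ZJ|), giving 42.252°.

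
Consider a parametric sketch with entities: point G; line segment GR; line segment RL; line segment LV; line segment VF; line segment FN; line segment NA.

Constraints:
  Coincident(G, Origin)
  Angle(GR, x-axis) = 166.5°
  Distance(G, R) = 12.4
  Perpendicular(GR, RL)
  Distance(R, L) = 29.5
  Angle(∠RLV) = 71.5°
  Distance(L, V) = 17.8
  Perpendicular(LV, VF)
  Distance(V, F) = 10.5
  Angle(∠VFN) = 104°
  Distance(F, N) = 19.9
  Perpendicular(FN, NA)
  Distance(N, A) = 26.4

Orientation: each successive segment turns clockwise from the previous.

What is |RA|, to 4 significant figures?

41.99

∠VFN = 104.0° gives FN at 162.0° from the x-axis; with |FN| = 19.9, N = (-14.57, 19.39). The perpendicularity gives NA at right angles to FN, so NA runs at 72.00°; with |NA| = 26.4, A = (-6.408, 44.50). Then |RA| = |A − R| = 41.99.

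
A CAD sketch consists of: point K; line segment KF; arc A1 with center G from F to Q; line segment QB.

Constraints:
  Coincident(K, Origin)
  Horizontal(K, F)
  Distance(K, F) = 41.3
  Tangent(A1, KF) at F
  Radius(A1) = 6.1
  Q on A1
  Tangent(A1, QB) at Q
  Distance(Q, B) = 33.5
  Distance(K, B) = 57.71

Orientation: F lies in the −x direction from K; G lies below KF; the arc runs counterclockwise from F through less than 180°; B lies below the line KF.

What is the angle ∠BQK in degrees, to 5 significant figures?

88.552°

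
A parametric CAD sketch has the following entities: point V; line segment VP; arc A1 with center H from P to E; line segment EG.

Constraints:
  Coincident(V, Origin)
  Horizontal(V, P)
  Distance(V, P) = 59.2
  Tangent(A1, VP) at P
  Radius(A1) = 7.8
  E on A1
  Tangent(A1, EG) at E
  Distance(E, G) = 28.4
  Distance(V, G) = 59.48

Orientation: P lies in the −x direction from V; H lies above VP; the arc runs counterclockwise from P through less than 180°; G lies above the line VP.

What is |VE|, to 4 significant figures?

51.91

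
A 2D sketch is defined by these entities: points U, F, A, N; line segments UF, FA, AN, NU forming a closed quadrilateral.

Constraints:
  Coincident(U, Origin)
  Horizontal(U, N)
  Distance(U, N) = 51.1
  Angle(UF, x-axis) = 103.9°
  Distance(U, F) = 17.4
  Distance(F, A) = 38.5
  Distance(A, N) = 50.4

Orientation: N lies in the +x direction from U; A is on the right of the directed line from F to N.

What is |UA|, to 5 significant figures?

21.100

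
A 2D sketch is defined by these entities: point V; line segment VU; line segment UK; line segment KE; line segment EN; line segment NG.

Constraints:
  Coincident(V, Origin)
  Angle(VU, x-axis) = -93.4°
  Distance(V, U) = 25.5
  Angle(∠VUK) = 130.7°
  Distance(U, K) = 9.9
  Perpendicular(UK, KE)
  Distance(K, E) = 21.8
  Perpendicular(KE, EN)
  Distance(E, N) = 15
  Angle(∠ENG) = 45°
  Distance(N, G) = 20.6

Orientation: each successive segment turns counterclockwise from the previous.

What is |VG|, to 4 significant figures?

28.76

V is at the origin; VU runs at -93.4° with length 25.5, so U = (-1.512, -25.46). ∠VUK = 130.7° gives UK at -44.10° from the x-axis; with |UK| = 9.9, K = (5.597, -32.34). The perpendicularity gives KE at right angles to UK, so KE runs at 45.90°; with |KE| = 21.8, E = (20.77, -16.69). The perpendicularity gives EN at right angles to KE, so EN runs at 135.9°; with |EN| = 15.0, N = (9.996, -6.251). ∠ENG = 45.0° gives NG at -89.10° from the x-axis; with |NG| = 20.6, G = (10.32, -26.85). Then |VG| = |G − V| = 28.76.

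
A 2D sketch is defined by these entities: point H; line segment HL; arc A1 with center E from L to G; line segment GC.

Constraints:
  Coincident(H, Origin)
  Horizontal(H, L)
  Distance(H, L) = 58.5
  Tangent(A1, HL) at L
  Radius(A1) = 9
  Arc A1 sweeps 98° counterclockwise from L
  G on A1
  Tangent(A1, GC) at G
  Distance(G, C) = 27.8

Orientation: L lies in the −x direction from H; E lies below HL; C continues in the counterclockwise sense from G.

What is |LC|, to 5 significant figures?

38.117

H is at the origin; H and L share the same y with |HL| = 58.5 and L on the −x side, so L = (-58.500, 0.0000). Tangency of A1 to HL means the radius EL is perpendicular to HL, so E = L + (0, -9) = (-58.500, -9.0000). On A1, L sits at bearing 90° from E; a 98° counterclockwise sweep puts G at bearing 188°, so G = E + 9.0·(cos 188°, sin 188°) = (-67.412, -10.253). A1 meets GC tangentially, so EG is at right angles to GC, so GC runs along (−sin 188°, cos 188°); with |GC| = 27.8, C = (-63.543, -37.782). Then |LC| = |C − L| = 38.117.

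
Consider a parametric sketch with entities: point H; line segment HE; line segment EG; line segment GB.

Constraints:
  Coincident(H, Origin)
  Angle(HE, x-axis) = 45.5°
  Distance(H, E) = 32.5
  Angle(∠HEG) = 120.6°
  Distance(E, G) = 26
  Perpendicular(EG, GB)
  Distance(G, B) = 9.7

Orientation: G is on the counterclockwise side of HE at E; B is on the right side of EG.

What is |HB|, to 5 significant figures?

56.827

H is at the origin; HE runs at 45.5° with length 32.5, so E = 32.5·(cos 45.5°, sin 45.5°) = (22.780, 23.181). ∠HEG = 120.6°, so EG runs at 45.5° + (180° − 120.6°) = 104.90° from the x-axis; with |EG| = 26.0, G = E + 26.0·(cos 104.90°, sin 104.90°) = (16.094, 48.306). EG is perpendicular to GB; with |GB| = 9.7 on the right of EG, B = G + 9.7·(0.96638, 0.25713) = (25.468, 50.801). Then |HB| = |B − H| = 56.827.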